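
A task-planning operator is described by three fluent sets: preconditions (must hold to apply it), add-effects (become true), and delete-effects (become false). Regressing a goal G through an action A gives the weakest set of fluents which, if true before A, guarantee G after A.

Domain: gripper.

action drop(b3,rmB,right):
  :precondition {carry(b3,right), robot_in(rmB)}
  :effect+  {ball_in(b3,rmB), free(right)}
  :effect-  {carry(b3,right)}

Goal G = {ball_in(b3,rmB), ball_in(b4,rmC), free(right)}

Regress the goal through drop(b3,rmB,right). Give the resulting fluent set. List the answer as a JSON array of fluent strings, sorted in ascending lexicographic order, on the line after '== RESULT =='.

Compute (G \ add) ∪ pre:
  G ∩ del = {}  (empty — regression defined)
  G \ add = {ball_in(b3,rmB), ball_in(b4,rmC), free(right)} \ {ball_in(b3,rmB), free(right)} = {ball_in(b4,rmC)}
  ∪ pre   = {ball_in(b4,rmC)} ∪ {carry(b3,right), robot_in(rmB)}
          = {ball_in(b4,rmC), carry(b3,right), robot_in(rmB)}

== RESULT ==
["ball_in(b4,rmC)", "carry(b3,right)", "robot_in(rmB)"]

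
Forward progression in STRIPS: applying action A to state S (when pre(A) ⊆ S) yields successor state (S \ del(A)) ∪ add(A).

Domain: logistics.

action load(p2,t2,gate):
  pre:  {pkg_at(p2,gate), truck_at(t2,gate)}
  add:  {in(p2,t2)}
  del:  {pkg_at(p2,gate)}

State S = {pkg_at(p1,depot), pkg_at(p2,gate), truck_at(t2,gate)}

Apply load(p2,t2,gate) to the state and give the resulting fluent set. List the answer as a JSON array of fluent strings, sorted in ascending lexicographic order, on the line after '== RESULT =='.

Progress:
  pre ⊆ S: {pkg_at(p2,gate), truck_at(t2,gate)} ⊆ S  — applicable
  S \ del = {pkg_at(p1,depot), truck_at(t2,gate)}
  ∪ add   = {in(p2,t2), pkg_at(p1,depot), truck_at(t2,gate)}

== RESULT ==
["in(p2,t2)", "pkg_at(p1,depot)", "truck_at(t2,gate)"]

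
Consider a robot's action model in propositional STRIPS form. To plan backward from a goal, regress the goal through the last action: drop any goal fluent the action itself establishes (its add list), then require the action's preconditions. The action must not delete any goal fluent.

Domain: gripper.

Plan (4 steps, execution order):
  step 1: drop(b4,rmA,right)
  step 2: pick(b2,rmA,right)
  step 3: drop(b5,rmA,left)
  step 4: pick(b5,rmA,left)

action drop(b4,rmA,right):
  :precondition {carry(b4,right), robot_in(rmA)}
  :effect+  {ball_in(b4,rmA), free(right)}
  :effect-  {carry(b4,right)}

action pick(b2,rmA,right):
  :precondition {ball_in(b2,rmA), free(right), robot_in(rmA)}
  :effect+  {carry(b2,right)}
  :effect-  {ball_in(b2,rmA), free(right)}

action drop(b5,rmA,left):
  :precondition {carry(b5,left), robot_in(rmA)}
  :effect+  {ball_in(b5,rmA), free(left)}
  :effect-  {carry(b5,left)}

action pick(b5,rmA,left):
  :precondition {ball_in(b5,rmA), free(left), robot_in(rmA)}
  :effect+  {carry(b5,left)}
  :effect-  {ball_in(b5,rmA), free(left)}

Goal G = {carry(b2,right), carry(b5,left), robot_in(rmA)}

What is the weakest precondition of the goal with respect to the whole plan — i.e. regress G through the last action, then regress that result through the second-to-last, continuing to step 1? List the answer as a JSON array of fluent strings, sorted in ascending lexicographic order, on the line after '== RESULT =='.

Work backward from the goal:
  through step 4 (pick(b5,rmA,left)): drop {carry(b5,left)}, keep {carry(b2,right), robot_in(rmA)}, require {ball_in(b5,rmA), free(left), robot_in(rmA)}
    → {ball_in(b5,rmA), carry(b2,right), free(left), robot_in(rmA)}
  through step 3 (drop(b5,rmA,left)): drop {ball_in(b5,rmA), free(left)}, keep {carry(b2,right), robot_in(rmA)}, require {carry(b5,left), robot_in(rmA)}
    → {carry(b2,right), carry(b5,left), robot_in(rmA)}
  through step 2 (pick(b2,rmA,right)): drop {carry(b2,right)}, keep {carry(b5,left), robot_in(rmA)}, require {ball_in(b2,rmA), free(right), robot_in(rmA)}
    → {ball_in(b2,rmA), carry(b5,left), free(right), robot_in(rmA)}
  through step 1 (drop(b4,rmA,right)): drop {free(right)}, keep {ball_in(b2,rmA), carry(b5,left), robot_in(rmA)}, require {carry(b4,right), robot_in(rmA)}
    → {ball_in(b2,rmA), carry(b4,right), carry(b5,left), robot_in(rmA)}

== RESULT ==
["ball_in(b2,rmA)", "carry(b4,right)", "carry(b5,left)", "robot_in(rmA)"]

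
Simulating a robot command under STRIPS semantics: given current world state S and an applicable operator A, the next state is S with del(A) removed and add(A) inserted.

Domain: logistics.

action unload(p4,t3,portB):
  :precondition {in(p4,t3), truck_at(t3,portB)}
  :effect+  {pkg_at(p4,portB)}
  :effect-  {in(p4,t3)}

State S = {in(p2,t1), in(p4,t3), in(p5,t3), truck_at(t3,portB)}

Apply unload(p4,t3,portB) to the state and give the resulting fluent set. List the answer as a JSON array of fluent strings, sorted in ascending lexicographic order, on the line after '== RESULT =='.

Progress:
  pre ⊆ S: {in(p4,t3), truck_at(t3,portB)} ⊆ S  — applicable
  S \ del = {in(p2,t1), in(p5,t3), truck_at(t3,portB)}
  ∪ add   = {in(p2,t1), in(p5,t3), pkg_at(p4,portB), truck_at(t3,portB)}

== RESULT ==
["in(p2,t1)", "in(p5,t3)", "pkg_at(p4,portB)", "truck_at(t3,portB)"]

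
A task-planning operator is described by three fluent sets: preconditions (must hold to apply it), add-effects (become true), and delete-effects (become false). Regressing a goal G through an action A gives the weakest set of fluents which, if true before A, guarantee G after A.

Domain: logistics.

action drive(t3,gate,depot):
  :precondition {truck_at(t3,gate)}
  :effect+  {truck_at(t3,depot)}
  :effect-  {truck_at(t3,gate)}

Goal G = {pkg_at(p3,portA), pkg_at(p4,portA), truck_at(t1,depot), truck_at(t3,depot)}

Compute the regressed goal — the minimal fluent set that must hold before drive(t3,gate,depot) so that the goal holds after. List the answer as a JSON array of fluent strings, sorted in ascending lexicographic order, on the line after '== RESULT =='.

Regress:
  G ∩ del = {}  (empty — regression defined)
  G \ add = {pkg_at(p3,portA), pkg_at(p4,portA), truck_at(t1,depot), truck_at(t3,depot)} \ {truck_at(t3,depot)} = {pkg_at(p3,portA), pkg_at(p4,portA), truck_at(t1,depot)}
  ∪ pre   = {pkg_at(p3,portA), pkg_at(p4,portA), truck_at(t1,depot)} ∪ {truck_at(t3,gate)}
          = {pkg_at(p3,portA), pkg_at(p4,portA), truck_at(t1,depot), truck_at(t3,gate)}

== RESULT ==
["pkg_at(p3,portA)", "pkg_at(p4,portA)", "truck_at(t1,depot)", "truck_at(t3,gate)"]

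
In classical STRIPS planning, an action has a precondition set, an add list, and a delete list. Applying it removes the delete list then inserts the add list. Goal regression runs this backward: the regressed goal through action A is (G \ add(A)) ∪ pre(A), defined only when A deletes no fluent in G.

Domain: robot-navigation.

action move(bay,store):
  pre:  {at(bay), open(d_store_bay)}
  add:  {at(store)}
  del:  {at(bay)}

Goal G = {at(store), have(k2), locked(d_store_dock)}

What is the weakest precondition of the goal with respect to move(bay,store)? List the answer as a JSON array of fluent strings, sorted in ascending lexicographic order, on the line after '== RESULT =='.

Compute (G \ add) ∪ pre:
  G ∩ del = {}  (empty — regression defined)
  G \ add = {at(store), have(k2), locked(d_store_dock)} \ {at(store)} = {have(k2), locked(d_store_dock)}
  ∪ pre   = {have(k2), locked(d_store_dock)} ∪ {at(bay), open(d_store_bay)}
          = {at(bay), have(k2), locked(d_store_dock), open(d_store_bay)}

== RESULT ==
["at(bay)", "have(k2)", "locked(d_store_dock)", "open(d_store_bay)"]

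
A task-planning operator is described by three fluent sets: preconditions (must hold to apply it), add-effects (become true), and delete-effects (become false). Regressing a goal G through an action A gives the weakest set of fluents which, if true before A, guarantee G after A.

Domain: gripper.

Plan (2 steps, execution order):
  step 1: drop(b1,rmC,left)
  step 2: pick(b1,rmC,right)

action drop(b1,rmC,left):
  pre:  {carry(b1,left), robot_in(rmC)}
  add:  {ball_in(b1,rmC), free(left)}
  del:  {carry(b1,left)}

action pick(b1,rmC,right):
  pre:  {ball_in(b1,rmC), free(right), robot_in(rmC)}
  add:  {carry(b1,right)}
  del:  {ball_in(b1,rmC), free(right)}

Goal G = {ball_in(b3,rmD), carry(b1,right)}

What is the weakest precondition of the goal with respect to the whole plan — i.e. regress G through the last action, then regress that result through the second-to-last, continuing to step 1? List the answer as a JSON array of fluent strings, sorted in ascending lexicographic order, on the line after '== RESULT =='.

Regress step by step:
  through step 2 (pick(b1,rmC,right)): drop {carry(b1,right)}, keep {ball_in(b3,rmD)}, require {ball_in(b1,rmC), free(right), robot_in(rmC)}
    → {ball_in(b1,rmC), ball_in(b3,rmD), free(right), robot_in(rmC)}
  through step 1 (drop(b1,rmC,left)): drop {ball_in(b1,rmC)}, keep {ball_in(b3,rmD), free(right), robot_in(rmC)}, require {carry(b1,left), robot_in(rmC)}
    → {ball_in(b3,rmD), carry(b1,left), free(right), robot_in(rmC)}

== RESULT ==
["ball_in(b3,rmD)", "carry(b1,left)", "free(right)", "robot_in(rmC)"]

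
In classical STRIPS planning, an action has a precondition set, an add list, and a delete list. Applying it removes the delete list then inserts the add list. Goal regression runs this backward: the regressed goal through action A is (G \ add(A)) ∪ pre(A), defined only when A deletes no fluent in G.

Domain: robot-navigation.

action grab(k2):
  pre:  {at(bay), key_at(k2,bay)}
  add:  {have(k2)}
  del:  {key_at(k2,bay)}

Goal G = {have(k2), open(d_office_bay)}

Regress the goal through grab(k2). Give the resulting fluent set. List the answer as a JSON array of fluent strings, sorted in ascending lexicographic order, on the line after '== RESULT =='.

Compute (G \ add) ∪ pre:
  G ∩ del = {}  (empty — regression defined)
  G \ add = {have(k2), open(d_office_bay)} \ {have(k2)} = {open(d_office_bay)}
  ∪ pre   = {open(d_office_bay)} ∪ {at(bay), key_at(k2,bay)}
          = {at(bay), key_at(k2,bay), open(d_office_bay)}

== RESULT ==
["at(bay)", "key_at(k2,bay)", "open(d_office_bay)"]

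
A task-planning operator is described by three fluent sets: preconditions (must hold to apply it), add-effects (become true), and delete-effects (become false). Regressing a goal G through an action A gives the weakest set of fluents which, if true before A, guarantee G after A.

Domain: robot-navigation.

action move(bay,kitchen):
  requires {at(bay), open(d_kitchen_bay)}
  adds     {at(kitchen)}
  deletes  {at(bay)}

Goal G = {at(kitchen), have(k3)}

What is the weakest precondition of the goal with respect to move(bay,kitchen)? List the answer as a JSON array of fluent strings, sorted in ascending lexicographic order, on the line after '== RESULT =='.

Regress:
  G ∩ del = {}  (empty — regression defined)
  G \ add = {at(kitchen), have(k3)} \ {at(kitchen)} = {have(k3)}
  ∪ pre   = {have(k3)} ∪ {at(bay), open(d_kitchen_bay)}
          = {at(bay), have(k3), open(d_kitchen_bay)}

== RESULT ==
["at(bay)", "have(k3)", "open(d_kitchen_bay)"]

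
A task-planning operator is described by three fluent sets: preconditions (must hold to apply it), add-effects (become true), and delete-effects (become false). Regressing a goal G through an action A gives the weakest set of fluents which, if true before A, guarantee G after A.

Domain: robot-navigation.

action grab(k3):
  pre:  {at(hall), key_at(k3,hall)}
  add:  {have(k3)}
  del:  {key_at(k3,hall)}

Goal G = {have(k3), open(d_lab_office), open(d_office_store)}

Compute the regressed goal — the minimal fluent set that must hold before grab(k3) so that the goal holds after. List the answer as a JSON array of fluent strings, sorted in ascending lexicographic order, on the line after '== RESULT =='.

Regress:
  G ∩ del = {}  (empty — regression defined)
  G \ add = {have(k3), open(d_lab_office), open(d_office_store)} \ {have(k3)} = {open(d_lab_office), open(d_office_store)}
  ∪ pre   = {open(d_lab_office), open(d_office_store)} ∪ {at(hall), key_at(k3,hall)}
          = {at(hall), key_at(k3,hall), open(d_lab_office), open(d_office_store)}

== RESULT ==
["at(hall)", "key_at(k3,hall)", "open(d_lab_office)", "open(d_office_store)"]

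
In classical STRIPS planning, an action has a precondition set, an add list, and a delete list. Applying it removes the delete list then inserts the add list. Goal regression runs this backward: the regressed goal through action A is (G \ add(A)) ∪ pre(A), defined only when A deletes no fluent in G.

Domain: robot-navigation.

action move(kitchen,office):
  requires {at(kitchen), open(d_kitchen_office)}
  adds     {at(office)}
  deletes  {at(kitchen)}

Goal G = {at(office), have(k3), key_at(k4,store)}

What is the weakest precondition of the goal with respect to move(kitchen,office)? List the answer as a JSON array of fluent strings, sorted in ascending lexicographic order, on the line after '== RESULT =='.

Regress:
  G ∩ del = {}  (empty — regression defined)
  G \ add = {at(office), have(k3), key_at(k4,store)} \ {at(office)} = {have(k3), key_at(k4,store)}
  ∪ pre   = {have(k3), key_at(k4,store)} ∪ {at(kitchen), open(d_kitchen_office)}
          = {at(kitchen), have(k3), key_at(k4,store), open(d_kitchen_office)}

== RESULT ==
["at(kitchen)", "have(k3)", "key_at(k4,store)", "open(d_kitchen_office)"]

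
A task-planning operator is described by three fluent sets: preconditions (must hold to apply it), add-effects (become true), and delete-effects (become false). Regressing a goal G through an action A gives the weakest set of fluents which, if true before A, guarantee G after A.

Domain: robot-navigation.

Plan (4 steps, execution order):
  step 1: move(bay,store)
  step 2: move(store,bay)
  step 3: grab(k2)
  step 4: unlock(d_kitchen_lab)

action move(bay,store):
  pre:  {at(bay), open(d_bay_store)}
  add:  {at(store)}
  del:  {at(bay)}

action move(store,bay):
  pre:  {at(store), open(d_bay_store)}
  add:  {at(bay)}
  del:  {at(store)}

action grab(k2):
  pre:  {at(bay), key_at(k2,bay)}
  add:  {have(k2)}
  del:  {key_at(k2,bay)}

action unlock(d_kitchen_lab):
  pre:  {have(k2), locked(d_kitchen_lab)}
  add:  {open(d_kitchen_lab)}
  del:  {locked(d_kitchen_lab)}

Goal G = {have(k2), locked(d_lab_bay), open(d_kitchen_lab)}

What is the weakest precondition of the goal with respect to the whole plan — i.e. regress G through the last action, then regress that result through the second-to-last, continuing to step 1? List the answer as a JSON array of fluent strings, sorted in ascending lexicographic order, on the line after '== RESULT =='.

Regress step by step:
  through step 4 (unlock(d_kitchen_lab)): drop {open(d_kitchen_lab)}, keep {have(k2), locked(d_lab_bay)}, require {have(k2), locked(d_kitchen_lab)}
    → {have(k2), locked(d_kitchen_lab), locked(d_lab_bay)}
  through step 3 (grab(k2)): drop {have(k2)}, keep {locked(d_kitchen_lab), locked(d_lab_bay)}, require {at(bay), key_at(k2,bay)}
    → {at(bay), key_at(k2,bay), locked(d_kitchen_lab), locked(d_lab_bay)}
  through step 2 (move(store,bay)): drop {at(bay)}, keep {key_at(k2,bay), locked(d_kitchen_lab), locked(d_lab_bay)}, require {at(store), open(d_bay_store)}
    → {at(store), key_at(k2,bay), locked(d_kitchen_lab), locked(d_lab_bay), open(d_bay_store)}
  through step 1 (move(bay,store)): drop {at(store)}, keep {key_at(k2,bay), locked(d_kitchen_lab), locked(d_lab_bay), open(d_bay_store)}, require {at(bay), open(d_bay_store)}
    → {at(bay), key_at(k2,bay), locked(d_kitchen_lab), locked(d_lab_bay), open(d_bay_store)}

== RESULT ==
["at(bay)", "key_at(k2,bay)", "locked(d_kitchen_lab)", "locked(d_lab_bay)", "open(d_bay_store)"]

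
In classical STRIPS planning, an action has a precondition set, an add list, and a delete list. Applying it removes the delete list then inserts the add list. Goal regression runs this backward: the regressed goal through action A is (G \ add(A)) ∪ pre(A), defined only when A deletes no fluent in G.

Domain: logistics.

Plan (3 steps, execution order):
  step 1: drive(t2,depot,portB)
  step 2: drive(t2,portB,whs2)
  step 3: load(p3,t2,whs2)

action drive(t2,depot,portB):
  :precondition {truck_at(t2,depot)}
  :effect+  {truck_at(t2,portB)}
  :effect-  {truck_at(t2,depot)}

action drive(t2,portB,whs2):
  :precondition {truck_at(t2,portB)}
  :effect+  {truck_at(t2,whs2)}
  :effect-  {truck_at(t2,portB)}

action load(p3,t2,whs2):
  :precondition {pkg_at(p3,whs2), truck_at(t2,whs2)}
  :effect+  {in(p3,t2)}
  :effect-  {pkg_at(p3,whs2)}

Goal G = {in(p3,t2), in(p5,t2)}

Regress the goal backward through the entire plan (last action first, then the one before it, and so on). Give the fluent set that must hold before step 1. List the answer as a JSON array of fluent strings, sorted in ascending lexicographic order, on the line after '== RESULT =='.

Regress step by step:
  through step 3 (load(p3,t2,whs2)): drop {in(p3,t2)}, keep {in(p5,t2)}, require {pkg_at(p3,whs2), truck_at(t2,whs2)}
    → {in(p5,t2), pkg_at(p3,whs2), truck_at(t2,whs2)}
  through step 2 (drive(t2,portB,whs2)): drop {truck_at(t2,whs2)}, keep {in(p5,t2), pkg_at(p3,whs2)}, require {truck_at(t2,portB)}
    → {in(p5,t2), pkg_at(p3,whs2), truck_at(t2,portB)}
  through step 1 (drive(t2,depot,portB)): drop {truck_at(t2,portB)}, keep {in(p5,t2), pkg_at(p3,whs2)}, require {truck_at(t2,depot)}
    → {in(p5,t2), pkg_at(p3,whs2), truck_at(t2,depot)}

== RESULT ==
["in(p5,t2)", "pkg_at(p3,whs2)", "truck_at(t2,depot)"]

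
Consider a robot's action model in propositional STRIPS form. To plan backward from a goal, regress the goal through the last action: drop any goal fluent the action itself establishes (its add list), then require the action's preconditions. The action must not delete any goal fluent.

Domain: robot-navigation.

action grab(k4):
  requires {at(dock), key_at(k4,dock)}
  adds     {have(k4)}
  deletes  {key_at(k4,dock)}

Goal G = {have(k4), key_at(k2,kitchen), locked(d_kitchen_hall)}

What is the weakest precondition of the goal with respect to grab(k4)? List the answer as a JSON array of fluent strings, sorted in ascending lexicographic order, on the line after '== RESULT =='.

Regress:
  G ∩ del = {}  (empty — regression defined)
  G \ add = {have(k4), key_at(k2,kitchen), locked(d_kitchen_hall)} \ {have(k4)} = {key_at(k2,kitchen), locked(d_kitchen_hall)}
  ∪ pre   = {key_at(k2,kitchen), locked(d_kitchen_hall)} ∪ {at(dock), key_at(k4,dock)}
          = {at(dock), key_at(k2,kitchen), key_at(k4,dock), locked(d_kitchen_hall)}

== RESULT ==
["at(dock)", "key_at(k2,kitchen)", "key_at(k4,dock)", "locked(d_kitchen_hall)"]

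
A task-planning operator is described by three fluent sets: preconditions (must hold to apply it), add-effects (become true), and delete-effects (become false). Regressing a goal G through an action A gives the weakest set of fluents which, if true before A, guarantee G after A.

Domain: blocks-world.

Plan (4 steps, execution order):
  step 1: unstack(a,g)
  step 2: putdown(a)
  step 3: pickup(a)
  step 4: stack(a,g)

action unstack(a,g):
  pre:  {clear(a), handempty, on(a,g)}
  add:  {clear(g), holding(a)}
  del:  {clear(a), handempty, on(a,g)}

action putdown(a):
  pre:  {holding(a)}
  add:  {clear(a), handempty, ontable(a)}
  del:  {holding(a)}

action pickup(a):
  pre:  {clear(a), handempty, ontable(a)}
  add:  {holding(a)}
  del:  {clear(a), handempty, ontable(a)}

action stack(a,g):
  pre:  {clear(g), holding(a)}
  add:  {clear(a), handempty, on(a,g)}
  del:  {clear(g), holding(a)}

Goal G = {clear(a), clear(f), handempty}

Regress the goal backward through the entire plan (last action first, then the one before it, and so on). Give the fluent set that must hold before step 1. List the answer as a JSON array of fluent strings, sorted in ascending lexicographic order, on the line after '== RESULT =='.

Regress step by step:
  through step 4 (stack(a,g)): drop {clear(a), handempty}, keep {clear(f)}, require {clear(g), holding(a)}
    → {clear(f), clear(g), holding(a)}
  through step 3 (pickup(a)): drop {holding(a)}, keep {clear(f), clear(g)}, require {clear(a), handempty, ontable(a)}
    → {clear(a), clear(f), clear(g), handempty, ontable(a)}
  through step 2 (putdown(a)): drop {clear(a), handempty, ontable(a)}, keep {clear(f), clear(g)}, require {holding(a)}
    → {clear(f), clear(g), holding(a)}
  through step 1 (unstack(a,g)): drop {clear(g), holding(a)}, keep {clear(f)}, require {clear(a), handempty, on(a,g)}
    → {clear(a), clear(f), handempty, on(a,g)}

== RESULT ==
["clear(a)", "clear(f)", "handempty", "on(a,g)"]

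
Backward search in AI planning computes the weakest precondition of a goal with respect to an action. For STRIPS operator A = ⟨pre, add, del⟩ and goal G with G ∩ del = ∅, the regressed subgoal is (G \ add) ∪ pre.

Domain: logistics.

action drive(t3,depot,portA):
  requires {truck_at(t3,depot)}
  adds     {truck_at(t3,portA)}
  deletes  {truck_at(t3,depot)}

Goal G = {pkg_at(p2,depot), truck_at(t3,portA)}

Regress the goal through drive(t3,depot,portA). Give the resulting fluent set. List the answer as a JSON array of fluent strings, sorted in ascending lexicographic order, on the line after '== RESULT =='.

Regress:
  G ∩ del = {}  (empty — regression defined)
  G \ add = {pkg_at(p2,depot), truck_at(t3,portA)} \ {truck_at(t3,portA)} = {pkg_at(p2,depot)}
  ∪ pre   = {pkg_at(p2,depot)} ∪ {truck_at(t3,depot)}
          = {pkg_at(p2,depot), truck_at(t3,depot)}

== RESULT ==
["pkg_at(p2,depot)", "truck_at(t3,depot)"]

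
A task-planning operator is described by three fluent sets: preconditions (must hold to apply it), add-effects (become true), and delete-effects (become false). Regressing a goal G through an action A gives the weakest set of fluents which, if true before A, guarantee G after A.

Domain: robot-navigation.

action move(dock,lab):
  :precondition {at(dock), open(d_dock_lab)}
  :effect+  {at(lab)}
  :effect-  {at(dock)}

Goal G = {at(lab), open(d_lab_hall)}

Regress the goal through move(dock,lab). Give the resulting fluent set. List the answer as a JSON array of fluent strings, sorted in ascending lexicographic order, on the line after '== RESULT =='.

Compute (G \ add) ∪ pre:
  G ∩ del = {}  (empty — regression defined)
  G \ add = {at(lab), open(d_lab_hall)} \ {at(lab)} = {open(d_lab_hall)}
  ∪ pre   = {open(d_lab_hall)} ∪ {at(dock), open(d_dock_lab)}
          = {at(dock), open(d_dock_lab), open(d_lab_hall)}

== RESULT ==
["at(dock)", "open(d_dock_lab)", "open(d_lab_hall)"]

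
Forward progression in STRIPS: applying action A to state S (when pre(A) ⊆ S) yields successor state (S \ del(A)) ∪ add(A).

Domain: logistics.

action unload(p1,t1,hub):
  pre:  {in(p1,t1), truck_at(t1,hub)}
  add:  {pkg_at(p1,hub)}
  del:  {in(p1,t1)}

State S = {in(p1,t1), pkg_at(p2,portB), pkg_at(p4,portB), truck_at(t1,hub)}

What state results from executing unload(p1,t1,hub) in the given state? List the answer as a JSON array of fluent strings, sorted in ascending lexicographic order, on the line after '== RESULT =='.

Compute (S \ del) ∪ add:
  pre ⊆ S: {in(p1,t1), truck_at(t1,hub)} ⊆ S  — applicable
  S \ del = {pkg_at(p2,portB), pkg_at(p4,portB), truck_at(t1,hub)}
  ∪ add   = {pkg_at(p1,hub), pkg_at(p2,portB), pkg_at(p4,portB), truck_at(t1,hub)}

== RESULT ==
["pkg_at(p1,hub)", "pkg_at(p2,portB)", "pkg_at(p4,portB)", "truck_at(t1,hub)"]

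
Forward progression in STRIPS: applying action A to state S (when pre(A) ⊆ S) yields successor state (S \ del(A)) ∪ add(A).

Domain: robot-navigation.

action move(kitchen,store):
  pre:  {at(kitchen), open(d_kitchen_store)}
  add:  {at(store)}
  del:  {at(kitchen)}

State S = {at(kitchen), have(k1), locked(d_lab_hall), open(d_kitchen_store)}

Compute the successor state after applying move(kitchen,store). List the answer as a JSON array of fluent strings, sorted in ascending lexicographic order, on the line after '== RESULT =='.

Compute (S \ del) ∪ add:
  pre ⊆ S: {at(kitchen), open(d_kitchen_store)} ⊆ S  — applicable
  S \ del = {have(k1), locked(d_lab_hall), open(d_kitchen_store)}
  ∪ add   = {at(store), have(k1), locked(d_lab_hall), open(d_kitchen_store)}

== RESULT ==
["at(store)", "have(k1)", "locked(d_lab_hall)", "open(d_kitchen_store)"]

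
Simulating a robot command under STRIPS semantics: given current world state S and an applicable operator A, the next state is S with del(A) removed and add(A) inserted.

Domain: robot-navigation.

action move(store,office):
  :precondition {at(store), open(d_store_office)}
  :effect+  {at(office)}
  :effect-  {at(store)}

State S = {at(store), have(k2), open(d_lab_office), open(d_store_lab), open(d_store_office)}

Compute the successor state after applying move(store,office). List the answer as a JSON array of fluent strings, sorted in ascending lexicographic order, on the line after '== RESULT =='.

Progress:
  pre ⊆ S: {at(store), open(d_store_office)} ⊆ S  — applicable
  S \ del = {have(k2), open(d_lab_office), open(d_store_lab), open(d_store_office)}
  ∪ add   = {at(office), have(k2), open(d_lab_office), open(d_store_lab), open(d_store_office)}

== RESULT ==
["at(office)", "have(k2)", "open(d_lab_office)", "open(d_store_lab)", "open(d_store_office)"]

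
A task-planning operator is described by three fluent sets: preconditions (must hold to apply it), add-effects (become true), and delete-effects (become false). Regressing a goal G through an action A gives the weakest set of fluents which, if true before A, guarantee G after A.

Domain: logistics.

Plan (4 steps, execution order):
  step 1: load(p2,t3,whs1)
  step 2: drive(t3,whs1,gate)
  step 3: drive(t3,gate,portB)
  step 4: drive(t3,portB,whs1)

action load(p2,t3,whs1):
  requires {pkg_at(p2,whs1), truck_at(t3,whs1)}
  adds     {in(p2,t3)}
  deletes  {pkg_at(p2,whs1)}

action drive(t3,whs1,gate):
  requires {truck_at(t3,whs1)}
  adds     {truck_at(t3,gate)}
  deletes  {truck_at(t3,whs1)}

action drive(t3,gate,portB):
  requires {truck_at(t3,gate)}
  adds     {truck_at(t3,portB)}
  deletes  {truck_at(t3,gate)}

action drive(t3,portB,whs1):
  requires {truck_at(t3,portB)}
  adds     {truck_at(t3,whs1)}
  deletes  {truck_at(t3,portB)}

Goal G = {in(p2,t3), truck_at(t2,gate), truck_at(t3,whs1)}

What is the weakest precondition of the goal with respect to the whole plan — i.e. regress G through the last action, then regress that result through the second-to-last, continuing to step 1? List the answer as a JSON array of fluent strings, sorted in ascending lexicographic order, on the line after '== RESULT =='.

Regress step by step:
  through step 4 (drive(t3,portB,whs1)): drop {truck_at(t3,whs1)}, keep {in(p2,t3), truck_at(t2,gate)}, require {truck_at(t3,portB)}
    → {in(p2,t3), truck_at(t2,gate), truck_at(t3,portB)}
  through step 3 (drive(t3,gate,portB)): drop {truck_at(t3,portB)}, keep {in(p2,t3), truck_at(t2,gate)}, require {truck_at(t3,gate)}
    → {in(p2,t3), truck_at(t2,gate), truck_at(t3,gate)}
  through step 2 (drive(t3,whs1,gate)): drop {truck_at(t3,gate)}, keep {in(p2,t3), truck_at(t2,gate)}, require {truck_at(t3,whs1)}
    → {in(p2,t3), truck_at(t2,gate), truck_at(t3,whs1)}
  through step 1 (load(p2,t3,whs1)): drop {in(p2,t3)}, keep {truck_at(t2,gate), truck_at(t3,whs1)}, require {pkg_at(p2,whs1), truck_at(t3,whs1)}
    → {pkg_at(p2,whs1), truck_at(t2,gate), truck_at(t3,whs1)}

== RESULT ==
["pkg_at(p2,whs1)", "truck_at(t2,gate)", "truck_at(t3,whs1)"]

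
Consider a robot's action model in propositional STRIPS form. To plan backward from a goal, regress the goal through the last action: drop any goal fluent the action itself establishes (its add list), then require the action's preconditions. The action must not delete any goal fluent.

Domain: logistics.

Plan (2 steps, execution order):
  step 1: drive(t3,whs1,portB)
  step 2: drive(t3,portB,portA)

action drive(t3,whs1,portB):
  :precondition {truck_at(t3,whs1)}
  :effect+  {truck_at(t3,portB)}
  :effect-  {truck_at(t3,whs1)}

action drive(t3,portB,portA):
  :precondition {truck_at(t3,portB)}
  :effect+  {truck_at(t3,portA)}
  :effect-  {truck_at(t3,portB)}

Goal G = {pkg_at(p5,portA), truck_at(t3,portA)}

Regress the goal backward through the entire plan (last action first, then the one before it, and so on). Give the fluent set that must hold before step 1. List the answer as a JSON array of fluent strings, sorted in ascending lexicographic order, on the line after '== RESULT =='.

Regress step by step:
  through step 2 (drive(t3,portB,portA)): drop {truck_at(t3,portA)}, keep {pkg_at(p5,portA)}, require {truck_at(t3,portB)}
    → {pkg_at(p5,portA), truck_at(t3,portB)}
  through step 1 (drive(t3,whs1,portB)): drop {truck_at(t3,portB)}, keep {pkg_at(p5,portA)}, require {truck_at(t3,whs1)}
    → {pkg_at(p5,portA), truck_at(t3,whs1)}

== RESULT ==
["pkg_at(p5,portA)", "truck_at(t3,whs1)"]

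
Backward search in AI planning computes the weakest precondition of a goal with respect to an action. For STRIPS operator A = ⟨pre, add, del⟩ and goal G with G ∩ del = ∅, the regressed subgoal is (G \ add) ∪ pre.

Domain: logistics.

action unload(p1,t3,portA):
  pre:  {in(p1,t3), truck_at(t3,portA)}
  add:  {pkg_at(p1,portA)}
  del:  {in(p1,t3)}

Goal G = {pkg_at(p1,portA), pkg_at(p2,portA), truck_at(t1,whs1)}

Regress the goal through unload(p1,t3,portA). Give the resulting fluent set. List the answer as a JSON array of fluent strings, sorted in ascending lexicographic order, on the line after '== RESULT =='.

Regress:
  G ∩ del = {}  (empty — regression defined)
  G \ add = {pkg_at(p1,portA), pkg_at(p2,portA), truck_at(t1,whs1)} \ {pkg_at(p1,portA)} = {pkg_at(p2,portA), truck_at(t1,whs1)}
  ∪ pre   = {pkg_at(p2,portA), truck_at(t1,whs1)} ∪ {in(p1,t3), truck_at(t3,portA)}
          = {in(p1,t3), pkg_at(p2,portA), truck_at(t1,whs1), truck_at(t3,portA)}

== RESULT ==
["in(p1,t3)", "pkg_at(p2,portA)", "truck_at(t1,whs1)", "truck_at(t3,portA)"]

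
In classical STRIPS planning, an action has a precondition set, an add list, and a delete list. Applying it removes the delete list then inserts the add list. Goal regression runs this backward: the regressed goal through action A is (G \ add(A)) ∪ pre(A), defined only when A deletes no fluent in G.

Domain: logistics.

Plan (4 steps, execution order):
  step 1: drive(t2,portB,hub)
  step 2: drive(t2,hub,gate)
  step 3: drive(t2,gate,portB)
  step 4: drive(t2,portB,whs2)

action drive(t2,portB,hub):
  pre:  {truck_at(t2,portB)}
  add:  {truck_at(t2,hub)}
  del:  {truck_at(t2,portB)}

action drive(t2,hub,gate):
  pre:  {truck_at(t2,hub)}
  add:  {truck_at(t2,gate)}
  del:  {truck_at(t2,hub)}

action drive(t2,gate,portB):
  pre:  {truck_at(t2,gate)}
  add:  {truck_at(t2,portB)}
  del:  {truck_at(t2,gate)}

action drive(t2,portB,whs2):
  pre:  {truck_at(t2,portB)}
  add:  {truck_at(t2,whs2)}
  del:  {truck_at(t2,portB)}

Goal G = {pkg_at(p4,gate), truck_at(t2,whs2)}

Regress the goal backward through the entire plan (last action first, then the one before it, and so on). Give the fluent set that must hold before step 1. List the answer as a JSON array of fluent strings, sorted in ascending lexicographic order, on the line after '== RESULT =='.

Regress step by step:
  through step 4 (drive(t2,portB,whs2)): drop {truck_at(t2,whs2)}, keep {pkg_at(p4,gate)}, require {truck_at(t2,portB)}
    → {pkg_at(p4,gate), truck_at(t2,portB)}
  through step 3 (drive(t2,gate,portB)): drop {truck_at(t2,portB)}, keep {pkg_at(p4,gate)}, require {truck_at(t2,gate)}
    → {pkg_at(p4,gate), truck_at(t2,gate)}
  through step 2 (drive(t2,hub,gate)): drop {truck_at(t2,gate)}, keep {pkg_at(p4,gate)}, require {truck_at(t2,hub)}
    → {pkg_at(p4,gate), truck_at(t2,hub)}
  through step 1 (drive(t2,portB,hub)): drop {truck_at(t2,hub)}, keep {pkg_at(p4,gate)}, require {truck_at(t2,portB)}
    → {pkg_at(p4,gate), truck_at(t2,portB)}

== RESULT ==
["pkg_at(p4,gate)", "truck_at(t2,portB)"]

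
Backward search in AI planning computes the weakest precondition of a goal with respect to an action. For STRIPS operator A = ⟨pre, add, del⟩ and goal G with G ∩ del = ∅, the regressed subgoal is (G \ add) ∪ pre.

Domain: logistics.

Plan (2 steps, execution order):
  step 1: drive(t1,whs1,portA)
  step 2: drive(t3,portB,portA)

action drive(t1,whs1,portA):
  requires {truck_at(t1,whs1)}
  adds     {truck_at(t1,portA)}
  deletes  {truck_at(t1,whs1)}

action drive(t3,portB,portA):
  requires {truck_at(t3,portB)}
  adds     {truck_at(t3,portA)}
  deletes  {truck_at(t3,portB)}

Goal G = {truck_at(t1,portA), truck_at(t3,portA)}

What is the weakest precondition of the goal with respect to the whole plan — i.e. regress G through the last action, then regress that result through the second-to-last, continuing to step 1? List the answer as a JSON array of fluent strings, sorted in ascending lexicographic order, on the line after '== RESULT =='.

Regress step by step:
  through step 2 (drive(t3,portB,portA)): drop {truck_at(t3,portA)}, keep {truck_at(t1,portA)}, require {truck_at(t3,portB)}
    → {truck_at(t1,portA), truck_at(t3,portB)}
  through step 1 (drive(t1,whs1,portA)): drop {truck_at(t1,portA)}, keep {truck_at(t3,portB)}, require {truck_at(t1,whs1)}
    → {truck_at(t1,whs1), truck_at(t3,portB)}

== RESULT ==
["truck_at(t1,whs1)", "truck_at(t3,portB)"]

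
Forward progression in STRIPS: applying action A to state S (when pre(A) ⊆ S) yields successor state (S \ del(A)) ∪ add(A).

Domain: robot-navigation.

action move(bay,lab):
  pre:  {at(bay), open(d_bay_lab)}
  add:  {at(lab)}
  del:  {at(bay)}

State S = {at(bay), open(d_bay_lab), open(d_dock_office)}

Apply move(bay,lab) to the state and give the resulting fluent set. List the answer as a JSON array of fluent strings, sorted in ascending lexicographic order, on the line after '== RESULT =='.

Compute (S \ del) ∪ add:
  pre ⊆ S: {at(bay), open(d_bay_lab)} ⊆ S  — applicable
  S \ del = {open(d_bay_lab), open(d_dock_office)}
  ∪ add   = {at(lab), open(d_bay_lab), open(d_dock_office)}

== RESULT ==
["at(lab)", "open(d_bay_lab)", "open(d_dock_office)"]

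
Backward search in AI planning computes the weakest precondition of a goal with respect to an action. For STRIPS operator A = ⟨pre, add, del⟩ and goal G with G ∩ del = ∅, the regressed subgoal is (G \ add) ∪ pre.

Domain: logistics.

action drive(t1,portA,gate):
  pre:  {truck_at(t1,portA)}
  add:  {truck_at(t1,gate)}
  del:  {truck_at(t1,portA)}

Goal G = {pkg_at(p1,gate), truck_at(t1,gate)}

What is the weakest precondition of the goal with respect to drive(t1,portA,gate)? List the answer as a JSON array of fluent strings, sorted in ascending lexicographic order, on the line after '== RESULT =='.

Regress:
  G ∩ del = {}  (empty — regression defined)
  G \ add = {pkg_at(p1,gate), truck_at(t1,gate)} \ {truck_at(t1,gate)} = {pkg_at(p1,gate)}
  ∪ pre   = {pkg_at(p1,gate)} ∪ {truck_at(t1,portA)}
          = {pkg_at(p1,gate), truck_at(t1,portA)}

== RESULT ==
["pkg_at(p1,gate)", "truck_at(t1,portA)"]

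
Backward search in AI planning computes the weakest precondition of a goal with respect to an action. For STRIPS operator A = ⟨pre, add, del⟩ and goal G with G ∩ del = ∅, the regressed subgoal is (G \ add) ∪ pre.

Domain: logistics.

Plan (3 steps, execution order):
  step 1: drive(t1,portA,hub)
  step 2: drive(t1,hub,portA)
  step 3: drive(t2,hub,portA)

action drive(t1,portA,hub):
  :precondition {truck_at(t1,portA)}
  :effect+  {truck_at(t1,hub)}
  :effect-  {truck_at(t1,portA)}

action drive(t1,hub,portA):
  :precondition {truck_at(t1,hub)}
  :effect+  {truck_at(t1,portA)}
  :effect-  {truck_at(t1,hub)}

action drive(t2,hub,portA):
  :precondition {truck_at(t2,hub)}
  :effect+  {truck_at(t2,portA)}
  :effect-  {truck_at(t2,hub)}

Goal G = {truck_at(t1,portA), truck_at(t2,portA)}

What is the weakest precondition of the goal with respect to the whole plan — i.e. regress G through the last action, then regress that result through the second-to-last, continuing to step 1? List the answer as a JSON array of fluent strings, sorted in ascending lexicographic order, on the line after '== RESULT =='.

Work backward from the goal:
  through step 3 (drive(t2,hub,portA)): drop {truck_at(t2,portA)}, keep {truck_at(t1,portA)}, require {truck_at(t2,hub)}
    → {truck_at(t1,portA), truck_at(t2,hub)}
  through step 2 (drive(t1,hub,portA)): drop {truck_at(t1,portA)}, keep {truck_at(t2,hub)}, require {truck_at(t1,hub)}
    → {truck_at(t1,hub), truck_at(t2,hub)}
  through step 1 (drive(t1,portA,hub)): drop {truck_at(t1,hub)}, keep {truck_at(t2,hub)}, require {truck_at(t1,portA)}
    → {truck_at(t1,portA), truck_at(t2,hub)}

== RESULT ==
["truck_at(t1,portA)", "truck_at(t2,hub)"]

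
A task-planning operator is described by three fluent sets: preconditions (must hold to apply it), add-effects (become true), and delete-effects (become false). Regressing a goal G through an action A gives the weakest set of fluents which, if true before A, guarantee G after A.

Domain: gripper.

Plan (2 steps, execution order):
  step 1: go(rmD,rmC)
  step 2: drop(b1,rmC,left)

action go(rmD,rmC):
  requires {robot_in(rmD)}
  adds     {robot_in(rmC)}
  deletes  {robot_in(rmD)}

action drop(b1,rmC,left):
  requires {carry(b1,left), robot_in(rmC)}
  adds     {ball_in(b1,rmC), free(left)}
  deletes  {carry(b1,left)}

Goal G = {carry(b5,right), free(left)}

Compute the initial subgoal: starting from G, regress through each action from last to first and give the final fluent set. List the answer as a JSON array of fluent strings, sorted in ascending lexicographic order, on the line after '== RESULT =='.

Work backward from the goal:
  through step 2 (drop(b1,rmC,left)): drop {free(left)}, keep {carry(b5,right)}, require {carry(b1,left), robot_in(rmC)}
    → {carry(b1,left), carry(b5,right), robot_in(rmC)}
  through step 1 (go(rmD,rmC)): drop {robot_in(rmC)}, keep {carry(b1,left), carry(b5,right)}, require {robot_in(rmD)}
    → {carry(b1,left), carry(b5,right), robot_in(rmD)}

== RESULT ==
["carry(b1,left)", "carry(b5,right)", "robot_in(rmD)"]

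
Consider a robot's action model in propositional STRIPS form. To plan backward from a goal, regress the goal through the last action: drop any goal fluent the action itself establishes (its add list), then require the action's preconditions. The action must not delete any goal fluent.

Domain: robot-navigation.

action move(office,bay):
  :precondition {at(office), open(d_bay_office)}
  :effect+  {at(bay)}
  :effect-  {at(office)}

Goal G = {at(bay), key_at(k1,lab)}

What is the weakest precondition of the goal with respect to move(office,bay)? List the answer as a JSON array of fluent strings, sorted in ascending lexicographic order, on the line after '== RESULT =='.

Regress:
  G ∩ del = {}  (empty — regression defined)
  G \ add = {at(bay), key_at(k1,lab)} \ {at(bay)} = {key_at(k1,lab)}
  ∪ pre   = {key_at(k1,lab)} ∪ {at(office), open(d_bay_office)}
          = {at(office), key_at(k1,lab), open(d_bay_office)}

== RESULT ==
["at(office)", "key_at(k1,lab)", "open(d_bay_office)"]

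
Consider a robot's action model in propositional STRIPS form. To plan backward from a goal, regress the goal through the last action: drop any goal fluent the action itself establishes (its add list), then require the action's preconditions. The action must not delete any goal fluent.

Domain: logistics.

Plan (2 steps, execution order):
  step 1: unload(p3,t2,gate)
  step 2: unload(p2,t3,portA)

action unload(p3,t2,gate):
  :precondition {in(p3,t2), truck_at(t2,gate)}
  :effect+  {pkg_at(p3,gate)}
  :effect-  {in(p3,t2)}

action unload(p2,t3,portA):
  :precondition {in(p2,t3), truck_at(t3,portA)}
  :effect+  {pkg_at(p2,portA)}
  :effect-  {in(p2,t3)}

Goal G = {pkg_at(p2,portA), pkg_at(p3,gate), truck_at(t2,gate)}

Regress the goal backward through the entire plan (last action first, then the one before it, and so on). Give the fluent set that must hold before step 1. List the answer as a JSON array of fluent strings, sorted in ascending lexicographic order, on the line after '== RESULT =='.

Regress step by step:
  through step 2 (unload(p2,t3,portA)): drop {pkg_at(p2,portA)}, keep {pkg_at(p3,gate), truck_at(t2,gate)}, require {in(p2,t3), truck_at(t3,portA)}
    → {in(p2,t3), pkg_at(p3,gate), truck_at(t2,gate), truck_at(t3,portA)}
  through step 1 (unload(p3,t2,gate)): drop {pkg_at(p3,gate)}, keep {in(p2,t3), truck_at(t2,gate), truck_at(t3,portA)}, require {in(p3,t2), truck_at(t2,gate)}
    → {in(p2,t3), in(p3,t2), truck_at(t2,gate), truck_at(t3,portA)}

== RESULT ==
["in(p2,t3)", "in(p3,t2)", "truck_at(t2,gate)", "truck_at(t3,portA)"]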